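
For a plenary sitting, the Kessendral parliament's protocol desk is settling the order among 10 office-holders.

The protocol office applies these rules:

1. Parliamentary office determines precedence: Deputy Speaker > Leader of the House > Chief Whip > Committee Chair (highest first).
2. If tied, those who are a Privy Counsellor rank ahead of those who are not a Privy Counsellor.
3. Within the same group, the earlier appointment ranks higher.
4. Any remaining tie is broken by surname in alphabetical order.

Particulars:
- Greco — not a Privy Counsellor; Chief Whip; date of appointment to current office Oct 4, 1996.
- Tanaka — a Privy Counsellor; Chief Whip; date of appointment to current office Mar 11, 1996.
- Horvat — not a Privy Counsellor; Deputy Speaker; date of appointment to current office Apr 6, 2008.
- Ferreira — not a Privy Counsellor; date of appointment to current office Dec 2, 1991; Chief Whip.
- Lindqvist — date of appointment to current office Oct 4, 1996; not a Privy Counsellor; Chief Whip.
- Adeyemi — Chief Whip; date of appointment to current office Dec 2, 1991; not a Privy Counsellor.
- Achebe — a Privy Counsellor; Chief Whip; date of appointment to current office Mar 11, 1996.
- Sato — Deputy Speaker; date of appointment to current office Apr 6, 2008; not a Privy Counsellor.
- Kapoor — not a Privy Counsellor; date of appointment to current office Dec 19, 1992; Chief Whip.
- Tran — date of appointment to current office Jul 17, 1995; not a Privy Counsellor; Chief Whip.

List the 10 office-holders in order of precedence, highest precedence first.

Horvat, Sato, Achebe, Tanaka, Adeyemi, Ferreira, Kapoor, Tran, Greco, Lindqvist

By parliamentary office: Horvat and Sato (Deputy Speaker); then Achebe, Tanaka, Adeyemi, Ferreira, Kapoor, Tran, Greco and Lindqvist (Chief Whip).
Horvat and Sato are each not a Privy Counsellor, so the next rule applies.
Horvat and Sato both have date of appointment to current office Apr 6, 2008, so the next rule applies.
Among Horvat and Sato, alphabetically by surname: Horvat before Sato.
Among Achebe, Tanaka, Adeyemi, Ferreira, Kapoor, Tran, Greco and Lindqvist, a Privy Counsellor before not a Privy Counsellor: Achebe and Tanaka (a Privy Counsellor) before Adeyemi, Ferreira, Kapoor, Tran, Greco and Lindqvist (not a Privy Counsellor).
Achebe and Tanaka both have date of appointment to current office Mar 11, 1996, so the next rule applies.
Among Achebe and Tanaka, alphabetically by surname: Achebe before Tanaka.
Among Adeyemi, Ferreira, Kapoor, Tran, Greco and Lindqvist, by date of appointment to current office (earlier first): Adeyemi and Ferreira (Dec 2, 1991) before Kapoor (Dec 19, 1992) before Tran (Jul 17, 1995) before Greco and Lindqvist (Oct 4, 1996).
Among Adeyemi and Ferreira, alphabetically by surname: Adeyemi before Ferreira.
Among Greco and Lindqvist, alphabetically by surname: Greco before Lindqvist.
Full order: Horvat, Sato, Achebe, Tanaka, Adeyemi, Ferreira, Kapoor, Tran, Greco, Lindqvist.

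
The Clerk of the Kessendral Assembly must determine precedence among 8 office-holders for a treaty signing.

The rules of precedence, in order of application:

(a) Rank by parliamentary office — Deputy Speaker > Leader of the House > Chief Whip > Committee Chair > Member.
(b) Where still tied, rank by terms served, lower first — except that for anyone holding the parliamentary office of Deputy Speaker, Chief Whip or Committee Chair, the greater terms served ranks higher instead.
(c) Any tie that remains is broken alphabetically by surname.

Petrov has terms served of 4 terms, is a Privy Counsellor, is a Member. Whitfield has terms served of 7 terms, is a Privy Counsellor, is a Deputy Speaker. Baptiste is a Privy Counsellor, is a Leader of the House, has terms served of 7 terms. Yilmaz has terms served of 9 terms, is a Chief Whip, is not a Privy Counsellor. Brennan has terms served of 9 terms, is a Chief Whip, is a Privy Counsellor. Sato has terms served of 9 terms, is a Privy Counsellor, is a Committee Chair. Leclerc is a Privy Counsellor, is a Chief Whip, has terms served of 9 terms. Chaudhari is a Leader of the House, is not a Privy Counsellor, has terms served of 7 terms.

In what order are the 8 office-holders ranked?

Whitfield, Baptiste, Chaudhari, Brennan, Leclerc, Yilmaz, Sato, Petrov

By parliamentary office: Whitfield (Deputy Speaker); then Baptiste and Chaudhari (Leader of the House); then Brennan, Leclerc and Yilmaz (Chief Whip); then Sato (Committee Chair); then Petrov (Member).
Baptiste and Chaudhari both have terms served 7 terms, so the next rule applies.
Among Baptiste and Chaudhari, alphabetically by surname: Baptiste before Chaudhari.
Brennan, Leclerc and Yilmaz all have terms served 9 terms, so the next rule applies.
Among Brennan, Leclerc and Yilmaz, alphabetically by surname: Brennan before Leclerc before Yilmaz.
Full order: Whitfield, Baptiste, Chaudhari, Brennan, Leclerc, Yilmaz, Sato, Petrov.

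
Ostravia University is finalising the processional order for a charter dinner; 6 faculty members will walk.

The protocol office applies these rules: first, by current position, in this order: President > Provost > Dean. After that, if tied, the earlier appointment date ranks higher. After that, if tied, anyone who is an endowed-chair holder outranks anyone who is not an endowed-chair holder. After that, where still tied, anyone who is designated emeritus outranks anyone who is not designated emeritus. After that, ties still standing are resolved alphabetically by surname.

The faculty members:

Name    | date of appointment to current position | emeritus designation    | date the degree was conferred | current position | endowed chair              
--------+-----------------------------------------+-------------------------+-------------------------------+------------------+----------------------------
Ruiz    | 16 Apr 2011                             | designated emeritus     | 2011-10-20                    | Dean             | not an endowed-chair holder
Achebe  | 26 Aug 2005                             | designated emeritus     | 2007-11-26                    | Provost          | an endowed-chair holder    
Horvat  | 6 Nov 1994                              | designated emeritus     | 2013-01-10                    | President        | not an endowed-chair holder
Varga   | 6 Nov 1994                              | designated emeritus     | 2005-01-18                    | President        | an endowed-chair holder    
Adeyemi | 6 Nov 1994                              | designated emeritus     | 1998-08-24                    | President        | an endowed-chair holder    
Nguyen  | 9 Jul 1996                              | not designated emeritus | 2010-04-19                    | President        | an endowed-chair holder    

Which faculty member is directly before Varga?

Adeyemi

By current position: Adeyemi, Varga, Horvat and Nguyen (President); then Achebe (Provost); then Ruiz (Dean).
Among Adeyemi, Varga, Horvat and Nguyen, by date of appointment to current position (earlier first): Adeyemi, Varga and Horvat (6 Nov 1994) before Nguyen (9 Jul 1996).
Among Adeyemi, Varga and Horvat, an endowed-chair holder before not an endowed-chair holder: Adeyemi and Varga (an endowed-chair holder) before Horvat (not an endowed-chair holder).
Adeyemi and Varga are each designated emeritus, so the next rule applies.
Among Adeyemi and Varga, alphabetically by surname: Adeyemi before Varga.
Order: Adeyemi, Varga, Horvat, Nguyen, Achebe, Ruiz.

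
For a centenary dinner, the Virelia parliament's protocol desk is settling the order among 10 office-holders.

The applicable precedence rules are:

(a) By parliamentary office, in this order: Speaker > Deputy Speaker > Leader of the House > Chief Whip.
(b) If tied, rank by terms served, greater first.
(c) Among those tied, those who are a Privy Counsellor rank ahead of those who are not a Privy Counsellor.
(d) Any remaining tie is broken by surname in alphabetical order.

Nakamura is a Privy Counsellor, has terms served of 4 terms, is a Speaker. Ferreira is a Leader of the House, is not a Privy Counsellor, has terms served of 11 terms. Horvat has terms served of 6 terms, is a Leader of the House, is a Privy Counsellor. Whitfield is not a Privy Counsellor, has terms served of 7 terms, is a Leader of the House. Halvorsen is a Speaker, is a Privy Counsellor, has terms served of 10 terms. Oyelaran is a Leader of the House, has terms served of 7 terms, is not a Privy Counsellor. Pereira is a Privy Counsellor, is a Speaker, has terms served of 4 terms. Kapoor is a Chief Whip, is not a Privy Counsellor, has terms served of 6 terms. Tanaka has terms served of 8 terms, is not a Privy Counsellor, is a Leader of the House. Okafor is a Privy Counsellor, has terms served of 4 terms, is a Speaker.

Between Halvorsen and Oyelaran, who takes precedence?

By parliamentary office: Halvorsen, Nakamura, Okafor and Pereira (Speaker); then Ferreira, Tanaka, Oyelaran, Whitfield and Horvat (Leader of the House); then Kapoor (Chief Whip).
Among Halvorsen, Nakamura, Okafor and Pereira, by terms served (higher first): Halvorsen (10 terms) before Nakamura, Okafor and Pereira (4 terms).
Nakamura, Okafor and Pereira are each a Privy Counsellor, so the next rule applies.
Among Nakamura, Okafor and Pereira, alphabetically by surname: Nakamura before Okafor before Pereira.
Among Ferreira, Tanaka, Oyelaran, Whitfield and Horvat, by terms served (higher first): Ferreira (11 terms) before Tanaka (8 terms) before Oyelaran and Whitfield (7 terms) before Horvat (6 terms).
Oyelaran and Whitfield are each not a Privy Counsellor, so the next rule applies.
Among Oyelaran and Whitfield, alphabetically by surname: Oyelaran before Whitfield.
So Halvorsen takes precedence.

Halvorsen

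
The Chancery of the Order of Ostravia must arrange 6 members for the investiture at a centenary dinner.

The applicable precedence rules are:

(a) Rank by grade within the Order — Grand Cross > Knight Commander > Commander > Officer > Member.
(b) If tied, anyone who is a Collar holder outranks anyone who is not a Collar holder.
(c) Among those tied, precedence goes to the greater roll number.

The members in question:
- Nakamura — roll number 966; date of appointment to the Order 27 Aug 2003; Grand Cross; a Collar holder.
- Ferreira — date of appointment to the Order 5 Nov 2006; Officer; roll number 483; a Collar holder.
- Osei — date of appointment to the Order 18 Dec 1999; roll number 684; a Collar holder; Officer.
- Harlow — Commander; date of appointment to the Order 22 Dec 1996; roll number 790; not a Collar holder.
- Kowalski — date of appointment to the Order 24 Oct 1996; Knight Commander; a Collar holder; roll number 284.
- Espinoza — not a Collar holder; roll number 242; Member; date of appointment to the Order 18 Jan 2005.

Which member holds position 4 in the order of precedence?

By grade within the Order: Nakamura (Grand Cross); then Kowalski (Knight Commander); then Harlow (Commander); then Osei and Ferreira (Officer); then Espinoza (Member).
Osei and Ferreira are each a Collar holder, so the next rule applies.
Among Osei and Ferreira, by roll number (higher first): Osei (684) before Ferreira (483).
Order: Nakamura, Kowalski, Harlow, Osei, Ferreira, Espinoza.

Osei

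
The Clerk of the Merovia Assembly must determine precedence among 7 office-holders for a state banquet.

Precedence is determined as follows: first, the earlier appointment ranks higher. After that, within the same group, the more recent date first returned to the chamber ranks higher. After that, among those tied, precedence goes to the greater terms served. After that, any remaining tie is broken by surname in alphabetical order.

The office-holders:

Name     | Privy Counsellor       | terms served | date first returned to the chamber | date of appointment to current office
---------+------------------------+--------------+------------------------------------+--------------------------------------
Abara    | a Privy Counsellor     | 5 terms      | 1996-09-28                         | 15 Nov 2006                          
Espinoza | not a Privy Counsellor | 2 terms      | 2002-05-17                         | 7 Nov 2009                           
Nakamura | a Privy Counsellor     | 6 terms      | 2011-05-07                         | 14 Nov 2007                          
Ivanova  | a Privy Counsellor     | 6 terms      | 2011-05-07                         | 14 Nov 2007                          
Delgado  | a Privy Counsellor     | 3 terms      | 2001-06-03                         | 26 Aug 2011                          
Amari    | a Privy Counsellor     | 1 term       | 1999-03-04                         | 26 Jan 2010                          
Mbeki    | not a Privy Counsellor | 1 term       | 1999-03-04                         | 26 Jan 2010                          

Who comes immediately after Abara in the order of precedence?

Ivanova

By date of appointment to current office (earlier first): Abara (15 Nov 2006); then Ivanova and Nakamura (both 14 Nov 2007); then Espinoza (7 Nov 2009); then Amari and Mbeki (both 26 Jan 2010); then Delgado (26 Aug 2011).
Ivanova and Nakamura both have date first returned to the chamber 2011-05-07, so the next rule applies.
Ivanova and Nakamura both have terms served 6 terms, so the next rule applies.
Among Ivanova and Nakamura, alphabetically by surname: Ivanova before Nakamura.
Amari and Mbeki both have date first returned to the chamber 1999-03-04, so the next rule applies.
Amari and Mbeki both have terms served 1 term, so the next rule applies.
Among Amari and Mbeki, alphabetically by surname: Amari before Mbeki.
Order: Abara, Ivanova, Nakamura, Espinoza, Amari, Mbeki, Delgado.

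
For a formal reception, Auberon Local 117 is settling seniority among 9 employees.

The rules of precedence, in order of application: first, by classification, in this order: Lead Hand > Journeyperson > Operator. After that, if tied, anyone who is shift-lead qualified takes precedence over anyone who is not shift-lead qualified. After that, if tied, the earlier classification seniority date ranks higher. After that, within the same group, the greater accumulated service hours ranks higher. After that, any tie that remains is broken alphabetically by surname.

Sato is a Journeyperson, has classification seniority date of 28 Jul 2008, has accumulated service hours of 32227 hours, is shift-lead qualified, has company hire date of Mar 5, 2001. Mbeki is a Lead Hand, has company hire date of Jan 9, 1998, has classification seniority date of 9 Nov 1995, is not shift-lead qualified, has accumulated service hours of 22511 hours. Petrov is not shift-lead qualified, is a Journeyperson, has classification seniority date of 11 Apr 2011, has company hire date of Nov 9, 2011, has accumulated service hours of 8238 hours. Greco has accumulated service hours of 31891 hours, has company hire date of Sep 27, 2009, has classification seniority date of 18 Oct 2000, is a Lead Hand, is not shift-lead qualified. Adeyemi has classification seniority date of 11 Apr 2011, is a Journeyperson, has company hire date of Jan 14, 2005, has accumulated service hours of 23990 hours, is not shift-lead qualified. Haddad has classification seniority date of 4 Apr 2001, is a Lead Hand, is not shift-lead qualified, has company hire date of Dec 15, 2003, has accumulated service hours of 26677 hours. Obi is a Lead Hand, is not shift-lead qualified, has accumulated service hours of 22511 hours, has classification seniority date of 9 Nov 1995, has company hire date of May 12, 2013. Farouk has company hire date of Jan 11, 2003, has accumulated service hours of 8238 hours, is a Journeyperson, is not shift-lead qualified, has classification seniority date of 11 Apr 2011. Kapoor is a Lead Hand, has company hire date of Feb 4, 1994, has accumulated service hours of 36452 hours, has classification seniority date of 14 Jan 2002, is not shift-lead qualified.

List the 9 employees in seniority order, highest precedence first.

By classification: Mbeki, Obi, Greco, Haddad and Kapoor (Lead Hand); then Sato, Adeyemi, Farouk and Petrov (Journeyperson).
Mbeki, Obi, Greco, Haddad and Kapoor are each not shift-lead qualified, so the next rule applies.
Among Mbeki, Obi, Greco, Haddad and Kapoor, by classification seniority date (earlier first): Mbeki and Obi (9 Nov 1995) before Greco (18 Oct 2000) before Haddad (4 Apr 2001) before Kapoor (14 Jan 2002).
Mbeki and Obi both have accumulated service hours 22511 hours, so the next rule applies.
Among Mbeki and Obi, alphabetically by surname: Mbeki before Obi.
Among Sato, Adeyemi, Farouk and Petrov, shift-lead qualified before not shift-lead qualified: Sato (shift-lead qualified) before Adeyemi, Farouk and Petrov (not shift-lead qualified).
Adeyemi, Farouk and Petrov all have classification seniority date 11 Apr 2011, so the next rule applies.
Among Adeyemi, Farouk and Petrov, by accumulated service hours (higher first): Adeyemi (23990 hours) before Farouk and Petrov (8238 hours).
Among Farouk and Petrov, alphabetically by surname: Farouk before Petrov.
Full order: Mbeki, Obi, Greco, Haddad, Kapoor, Sato, Adeyemi, Farouk, Petrov.

Mbeki, Obi, Greco, Haddad, Kapoor, Sato, Adeyemi, Farouk, Petrov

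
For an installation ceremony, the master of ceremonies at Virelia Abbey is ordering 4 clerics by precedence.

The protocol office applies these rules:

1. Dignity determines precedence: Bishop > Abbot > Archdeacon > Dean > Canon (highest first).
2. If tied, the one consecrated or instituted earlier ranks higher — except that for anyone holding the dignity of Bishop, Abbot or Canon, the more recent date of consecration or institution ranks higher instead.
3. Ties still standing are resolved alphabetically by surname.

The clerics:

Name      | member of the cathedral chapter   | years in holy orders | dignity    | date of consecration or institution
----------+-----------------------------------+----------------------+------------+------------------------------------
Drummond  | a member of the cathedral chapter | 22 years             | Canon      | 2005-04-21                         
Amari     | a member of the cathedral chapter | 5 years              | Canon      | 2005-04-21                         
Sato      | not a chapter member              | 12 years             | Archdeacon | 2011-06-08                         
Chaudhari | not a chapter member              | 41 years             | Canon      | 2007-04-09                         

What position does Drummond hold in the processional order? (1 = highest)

By dignity: Sato (Archdeacon); then Chaudhari, Amari and Drummond (Canon).
Among Chaudhari, Amari and Drummond, by date of consecration or institution (later first) (reversed rule for this group): Chaudhari (2007-04-09) before Amari and Drummond (2005-04-21).
Among Amari and Drummond, alphabetically by surname: Amari before Drummond.
Order: Sato, Chaudhari, Amari, Drummond. So position 4.

4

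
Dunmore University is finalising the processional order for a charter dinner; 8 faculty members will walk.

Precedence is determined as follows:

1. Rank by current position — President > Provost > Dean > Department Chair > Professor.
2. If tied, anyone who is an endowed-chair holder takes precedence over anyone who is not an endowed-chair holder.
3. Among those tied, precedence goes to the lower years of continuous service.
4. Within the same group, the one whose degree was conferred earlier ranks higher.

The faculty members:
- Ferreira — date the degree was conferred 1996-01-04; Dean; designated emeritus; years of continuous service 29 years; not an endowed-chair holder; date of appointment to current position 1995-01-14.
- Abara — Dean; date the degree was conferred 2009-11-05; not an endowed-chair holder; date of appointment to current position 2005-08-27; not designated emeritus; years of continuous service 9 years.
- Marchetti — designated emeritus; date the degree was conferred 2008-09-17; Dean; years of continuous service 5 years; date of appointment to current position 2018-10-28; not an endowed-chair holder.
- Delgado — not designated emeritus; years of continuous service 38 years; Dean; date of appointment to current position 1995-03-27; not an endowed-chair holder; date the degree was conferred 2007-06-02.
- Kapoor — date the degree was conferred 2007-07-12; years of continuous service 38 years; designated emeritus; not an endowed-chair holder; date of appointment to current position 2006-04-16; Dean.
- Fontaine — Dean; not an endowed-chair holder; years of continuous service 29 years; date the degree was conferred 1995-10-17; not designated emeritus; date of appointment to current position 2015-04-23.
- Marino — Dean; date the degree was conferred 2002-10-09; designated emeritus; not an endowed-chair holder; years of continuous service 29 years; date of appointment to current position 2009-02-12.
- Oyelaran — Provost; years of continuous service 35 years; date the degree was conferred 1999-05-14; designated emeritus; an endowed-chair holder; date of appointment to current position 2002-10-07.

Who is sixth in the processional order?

Marino

By current position: Oyelaran (Provost); then Marchetti, Abara, Fontaine, Ferreira, Marino, Delgado and Kapoor (Dean).
Marchetti, Abara, Fontaine, Ferreira, Marino, Delgado and Kapoor are each not an endowed-chair holder, so the next rule applies.
Among Marchetti, Abara, Fontaine, Ferreira, Marino, Delgado and Kapoor, by years of continuous service (lower first): Marchetti (5 years) before Abara (9 years) before Fontaine, Ferreira and Marino (29 years) before Delgado and Kapoor (38 years).
Among Fontaine, Ferreira and Marino, by date the degree was conferred (earlier first): Fontaine (1995-10-17) before Ferreira (1996-01-04) before Marino (2002-10-09).
Among Delgado and Kapoor, by date the degree was conferred (earlier first): Delgado (2007-06-02) before Kapoor (2007-07-12).
Order: Oyelaran, Marchetti, Abara, Fontaine, Ferreira, Marino, Delgado, Kapoor.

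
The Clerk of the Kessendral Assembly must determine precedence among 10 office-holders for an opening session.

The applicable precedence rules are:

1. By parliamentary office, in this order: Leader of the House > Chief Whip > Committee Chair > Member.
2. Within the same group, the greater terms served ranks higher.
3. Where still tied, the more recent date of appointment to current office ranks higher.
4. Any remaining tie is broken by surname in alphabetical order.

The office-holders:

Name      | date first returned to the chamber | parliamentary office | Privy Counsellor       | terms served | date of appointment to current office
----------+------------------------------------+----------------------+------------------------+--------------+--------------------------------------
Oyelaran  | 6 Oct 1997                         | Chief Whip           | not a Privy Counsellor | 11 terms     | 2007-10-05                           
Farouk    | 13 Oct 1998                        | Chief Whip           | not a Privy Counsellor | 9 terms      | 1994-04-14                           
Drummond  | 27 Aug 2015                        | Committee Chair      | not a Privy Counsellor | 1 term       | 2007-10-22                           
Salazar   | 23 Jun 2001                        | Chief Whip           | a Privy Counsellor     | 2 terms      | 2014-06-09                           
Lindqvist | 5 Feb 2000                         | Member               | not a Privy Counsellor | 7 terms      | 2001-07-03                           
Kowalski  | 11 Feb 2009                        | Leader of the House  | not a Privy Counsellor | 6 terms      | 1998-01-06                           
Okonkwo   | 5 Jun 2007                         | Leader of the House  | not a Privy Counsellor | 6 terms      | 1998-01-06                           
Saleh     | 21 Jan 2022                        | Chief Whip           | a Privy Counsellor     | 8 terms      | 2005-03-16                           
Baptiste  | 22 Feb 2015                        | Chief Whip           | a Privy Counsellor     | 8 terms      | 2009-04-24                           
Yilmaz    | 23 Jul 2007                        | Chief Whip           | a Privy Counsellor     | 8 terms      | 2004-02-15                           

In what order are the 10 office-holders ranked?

Kowalski, Okonkwo, Oyelaran, Farouk, Baptiste, Saleh, Yilmaz, Salazar, Drummond, Lindqvist

By parliamentary office: Kowalski and Okonkwo (Leader of the House); then Oyelaran, Farouk, Baptiste, Saleh, Yilmaz and Salazar (Chief Whip); then Drummond (Committee Chair); then Lindqvist (Member).
Kowalski and Okonkwo both have terms served 6 terms, so the next rule applies.
Kowalski and Okonkwo both have date of appointment to current office 1998-01-06, so the next rule applies.
Among Kowalski and Okonkwo, alphabetically by surname: Kowalski before Okonkwo.
Among Oyelaran, Farouk, Baptiste, Saleh, Yilmaz and Salazar, by terms served (higher first): Oyelaran (11 terms) before Farouk (9 terms) before Baptiste, Saleh and Yilmaz (8 terms) before Salazar (2 terms).
Among Baptiste, Saleh and Yilmaz, by date of appointment to current office (later first): Baptiste (2009-04-24) before Saleh (2005-03-16) before Yilmaz (2004-02-15).
Full order: Kowalski, Okonkwo, Oyelaran, Farouk, Baptiste, Saleh, Yilmaz, Salazar, Drummond, Lindqvist.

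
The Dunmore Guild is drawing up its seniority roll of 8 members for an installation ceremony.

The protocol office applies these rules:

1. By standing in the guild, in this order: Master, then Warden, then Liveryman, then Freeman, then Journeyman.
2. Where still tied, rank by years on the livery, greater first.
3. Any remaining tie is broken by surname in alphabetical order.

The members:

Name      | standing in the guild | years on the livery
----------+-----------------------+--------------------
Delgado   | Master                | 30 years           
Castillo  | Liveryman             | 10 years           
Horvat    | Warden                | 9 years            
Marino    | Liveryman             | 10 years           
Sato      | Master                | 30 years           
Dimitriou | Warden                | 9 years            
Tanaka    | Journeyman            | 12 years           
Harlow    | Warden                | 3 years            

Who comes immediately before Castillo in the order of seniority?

Harlow

By standing in the guild: Delgado and Sato (Master); then Dimitriou, Horvat and Harlow (Warden); then Castillo and Marino (Liveryman); then Tanaka (Journeyman).
Delgado and Sato both have years on the livery 30 years, so the next rule applies.
Among Delgado and Sato, alphabetically by surname: Delgado before Sato.
Among Dimitriou, Horvat and Harlow, by years on the livery (higher first): Dimitriou and Horvat (9 years) before Harlow (3 years).
Among Dimitriou and Horvat, alphabetically by surname: Dimitriou before Horvat.
Castillo and Marino both have years on the livery 10 years, so the next rule applies.
Among Castillo and Marino, alphabetically by surname: Castillo before Marino.
Order: Delgado, Sato, Dimitriou, Horvat, Harlow, Castillo, Marino, Tanaka.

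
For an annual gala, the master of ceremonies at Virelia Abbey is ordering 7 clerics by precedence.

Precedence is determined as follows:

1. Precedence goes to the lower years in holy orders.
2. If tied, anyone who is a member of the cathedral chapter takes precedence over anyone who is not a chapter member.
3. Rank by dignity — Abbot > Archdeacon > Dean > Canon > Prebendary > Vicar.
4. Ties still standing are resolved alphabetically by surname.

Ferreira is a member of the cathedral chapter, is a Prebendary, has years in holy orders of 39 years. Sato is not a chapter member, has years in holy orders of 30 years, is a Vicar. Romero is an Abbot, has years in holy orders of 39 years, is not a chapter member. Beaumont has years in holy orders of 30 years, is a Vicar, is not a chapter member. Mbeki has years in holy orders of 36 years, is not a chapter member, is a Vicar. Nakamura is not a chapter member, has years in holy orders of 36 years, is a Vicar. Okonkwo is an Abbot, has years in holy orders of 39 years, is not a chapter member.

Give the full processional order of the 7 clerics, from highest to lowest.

By years in holy orders (lower first): Beaumont and Sato (both 30 years); then Mbeki and Nakamura (both 36 years); then Ferreira, Okonkwo and Romero (each 39 years).
Beaumont and Sato are each not a chapter member, so the next rule applies.
Beaumont and Sato are each Vicar, so the next rule applies.
Among Beaumont and Sato, alphabetically by surname: Beaumont before Sato.
Mbeki and Nakamura are each not a chapter member, so the next rule applies.
Mbeki and Nakamura are each Vicar, so the next rule applies.
Among Mbeki and Nakamura, alphabetically by surname: Mbeki before Nakamura.
Among Ferreira, Okonkwo and Romero, a member of the cathedral chapter before not a chapter member: Ferreira (a member of the cathedral chapter) before Okonkwo and Romero (not a chapter member).
Okonkwo and Romero are each Abbot, so the next rule applies.
Among Okonkwo and Romero, alphabetically by surname: Okonkwo before Romero.
Full order: Beaumont, Sato, Mbeki, Nakamura, Ferreira, Okonkwo, Romero.

Beaumont, Sato, Mbeki, Nakamura, Ferreira, Okonkwo, Romero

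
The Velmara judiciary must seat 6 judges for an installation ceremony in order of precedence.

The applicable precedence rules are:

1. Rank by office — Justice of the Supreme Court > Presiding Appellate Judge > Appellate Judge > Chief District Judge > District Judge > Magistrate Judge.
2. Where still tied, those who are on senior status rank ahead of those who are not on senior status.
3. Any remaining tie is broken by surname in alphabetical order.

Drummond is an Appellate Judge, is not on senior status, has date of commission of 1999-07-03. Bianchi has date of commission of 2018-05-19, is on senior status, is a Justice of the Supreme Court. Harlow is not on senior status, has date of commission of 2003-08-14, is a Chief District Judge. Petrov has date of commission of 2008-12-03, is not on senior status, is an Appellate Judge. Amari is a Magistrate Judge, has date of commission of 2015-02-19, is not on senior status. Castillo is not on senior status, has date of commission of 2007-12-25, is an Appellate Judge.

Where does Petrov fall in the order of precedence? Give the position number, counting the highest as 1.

By office: Bianchi (Justice of the Supreme Court); then Castillo, Drummond and Petrov (Appellate Judge); then Harlow (Chief District Judge); then Amari (Magistrate Judge).
Castillo, Drummond and Petrov are each not on senior status, so the next rule applies.
Among Castillo, Drummond and Petrov, alphabetically by surname: Castillo before Drummond before Petrov.
Order: Bianchi, Castillo, Drummond, Petrov, Harlow, Amari. So position 4.

4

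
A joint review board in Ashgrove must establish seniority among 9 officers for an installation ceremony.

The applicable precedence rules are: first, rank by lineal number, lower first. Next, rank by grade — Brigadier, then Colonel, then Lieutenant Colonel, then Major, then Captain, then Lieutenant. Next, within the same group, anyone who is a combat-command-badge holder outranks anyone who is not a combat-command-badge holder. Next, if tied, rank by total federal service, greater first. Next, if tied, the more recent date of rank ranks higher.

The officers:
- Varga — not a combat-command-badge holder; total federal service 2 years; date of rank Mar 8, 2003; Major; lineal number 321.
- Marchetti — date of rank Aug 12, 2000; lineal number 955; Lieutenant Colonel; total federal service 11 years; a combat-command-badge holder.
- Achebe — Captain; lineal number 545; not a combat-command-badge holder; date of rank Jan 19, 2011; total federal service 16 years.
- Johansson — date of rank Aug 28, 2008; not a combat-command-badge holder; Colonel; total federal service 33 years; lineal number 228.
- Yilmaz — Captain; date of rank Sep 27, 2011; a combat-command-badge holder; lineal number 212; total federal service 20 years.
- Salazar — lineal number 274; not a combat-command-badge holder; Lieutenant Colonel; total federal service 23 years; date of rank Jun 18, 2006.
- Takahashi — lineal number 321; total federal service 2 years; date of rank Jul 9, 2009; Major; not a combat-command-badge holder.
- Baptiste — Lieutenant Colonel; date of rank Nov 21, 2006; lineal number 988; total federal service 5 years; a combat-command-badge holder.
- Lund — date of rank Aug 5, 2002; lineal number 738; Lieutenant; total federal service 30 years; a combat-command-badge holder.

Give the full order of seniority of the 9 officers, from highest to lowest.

Yilmaz, Johansson, Salazar, Takahashi, Varga, Achebe, Lund, Marchetti, Baptiste

By lineal number (lower first): Yilmaz (212); then Johansson (228); then Salazar (274); then Takahashi and Varga (both 321); then Achebe (545); then Lund (738); then Marchetti (955); then Baptiste (988).
Takahashi and Varga are each Major, so the next rule applies.
Takahashi and Varga are each not a combat-command-badge holder, so the next rule applies.
Takahashi and Varga both have total federal service 2 years, so the next rule applies.
Among Takahashi and Varga, by date of rank (later first): Takahashi (Jul 9, 2009) before Varga (Mar 8, 2003).
Full order: Yilmaz, Johansson, Salazar, Takahashi, Varga, Achebe, Lund, Marchetti, Baptiste.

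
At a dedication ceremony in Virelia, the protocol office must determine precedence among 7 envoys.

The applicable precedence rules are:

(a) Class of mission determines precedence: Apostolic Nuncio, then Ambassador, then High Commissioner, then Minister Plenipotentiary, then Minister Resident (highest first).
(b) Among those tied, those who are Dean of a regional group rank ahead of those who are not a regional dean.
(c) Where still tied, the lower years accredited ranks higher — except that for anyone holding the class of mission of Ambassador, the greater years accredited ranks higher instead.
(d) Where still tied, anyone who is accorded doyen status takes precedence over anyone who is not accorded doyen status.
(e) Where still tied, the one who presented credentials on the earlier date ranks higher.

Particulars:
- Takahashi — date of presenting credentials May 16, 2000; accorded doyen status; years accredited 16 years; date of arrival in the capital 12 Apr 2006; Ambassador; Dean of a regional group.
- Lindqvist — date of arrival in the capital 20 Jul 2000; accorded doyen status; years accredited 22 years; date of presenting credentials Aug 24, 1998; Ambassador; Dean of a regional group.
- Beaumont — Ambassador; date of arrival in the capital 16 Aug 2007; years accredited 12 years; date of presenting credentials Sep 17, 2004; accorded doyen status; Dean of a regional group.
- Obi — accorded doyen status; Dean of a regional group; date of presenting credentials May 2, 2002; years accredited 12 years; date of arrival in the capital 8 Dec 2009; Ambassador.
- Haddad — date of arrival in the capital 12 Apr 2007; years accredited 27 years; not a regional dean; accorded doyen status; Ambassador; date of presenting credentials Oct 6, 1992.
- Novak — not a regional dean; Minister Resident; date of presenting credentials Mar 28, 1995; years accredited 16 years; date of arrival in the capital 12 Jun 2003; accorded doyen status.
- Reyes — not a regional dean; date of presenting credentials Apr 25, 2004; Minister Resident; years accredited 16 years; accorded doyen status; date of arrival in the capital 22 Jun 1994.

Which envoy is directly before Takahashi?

Lindqvist

By class of mission: Lindqvist, Takahashi, Obi, Beaumont and Haddad (Ambassador); then Novak and Reyes (Minister Resident).
Among Lindqvist, Takahashi, Obi, Beaumont and Haddad, Dean of a regional group before not a regional dean: Lindqvist, Takahashi, Obi and Beaumont (Dean of a regional group) before Haddad (not a regional dean).
Among Lindqvist, Takahashi, Obi and Beaumont, by years accredited (higher first) (reversed rule for this group): Lindqvist (22 years) before Takahashi (16 years) before Obi and Beaumont (12 years).
Obi and Beaumont are each accorded doyen status, so the next rule applies.
Among Obi and Beaumont, by date of presenting credentials (earlier first): Obi (May 2, 2002) before Beaumont (Sep 17, 2004).
Novak and Reyes are each not a regional dean, so the next rule applies.
Novak and Reyes both have years accredited 16 years, so the next rule applies.
Novak and Reyes are each accorded doyen status, so the next rule applies.
Among Novak and Reyes, by date of presenting credentials (earlier first): Novak (Mar 28, 1995) before Reyes (Apr 25, 2004).
Order: Lindqvist, Takahashi, Obi, Beaumont, Haddad, Novak, Reyes.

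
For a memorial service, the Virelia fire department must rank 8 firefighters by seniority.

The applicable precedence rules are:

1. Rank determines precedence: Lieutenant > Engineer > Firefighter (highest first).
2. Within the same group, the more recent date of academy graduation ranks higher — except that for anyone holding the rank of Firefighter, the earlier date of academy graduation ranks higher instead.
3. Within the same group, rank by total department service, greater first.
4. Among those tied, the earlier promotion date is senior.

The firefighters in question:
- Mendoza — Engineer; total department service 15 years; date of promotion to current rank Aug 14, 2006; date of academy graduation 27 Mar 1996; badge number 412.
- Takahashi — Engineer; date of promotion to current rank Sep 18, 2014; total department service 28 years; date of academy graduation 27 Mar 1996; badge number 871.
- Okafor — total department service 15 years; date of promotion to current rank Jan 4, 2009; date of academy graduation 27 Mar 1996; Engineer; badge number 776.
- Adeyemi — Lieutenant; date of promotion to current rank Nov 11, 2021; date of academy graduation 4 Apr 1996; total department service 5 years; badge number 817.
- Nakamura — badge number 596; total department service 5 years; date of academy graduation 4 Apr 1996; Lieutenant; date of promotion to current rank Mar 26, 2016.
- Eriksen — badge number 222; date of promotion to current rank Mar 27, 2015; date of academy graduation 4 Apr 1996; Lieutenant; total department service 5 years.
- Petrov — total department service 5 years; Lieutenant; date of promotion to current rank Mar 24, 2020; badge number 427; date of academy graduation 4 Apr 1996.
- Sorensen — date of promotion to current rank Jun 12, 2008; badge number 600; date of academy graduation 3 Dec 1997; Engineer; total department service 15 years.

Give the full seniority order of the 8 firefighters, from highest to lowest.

By rank: Eriksen, Nakamura, Petrov and Adeyemi (Lieutenant); then Sorensen, Takahashi, Mendoza and Okafor (Engineer).
Eriksen, Nakamura, Petrov and Adeyemi all have date of academy graduation 4 Apr 1996, so the next rule applies.
Eriksen, Nakamura, Petrov and Adeyemi all have total department service 5 years, so the next rule applies.
Among Eriksen, Nakamura, Petrov and Adeyemi, by date of promotion to current rank (earlier first): Eriksen (Mar 27, 2015) before Nakamura (Mar 26, 2016) before Petrov (Mar 24, 2020) before Adeyemi (Nov 11, 2021).
Among Sorensen, Takahashi, Mendoza and Okafor, by date of academy graduation (later first): Sorensen (3 Dec 1997) before Takahashi, Mendoza and Okafor (27 Mar 1996).
Among Takahashi, Mendoza and Okafor, by total department service (higher first): Takahashi (28 years) before Mendoza and Okafor (15 years).
Among Mendoza and Okafor, by date of promotion to current rank (earlier first): Mendoza (Aug 14, 2006) before Okafor (Jan 4, 2009).
Full order: Eriksen, Nakamura, Petrov, Adeyemi, Sorensen, Takahashi, Mendoza, Okafor.

Eriksen, Nakamura, Petrov, Adeyemi, Sorensen, Takahashi, Mendoza, Okafor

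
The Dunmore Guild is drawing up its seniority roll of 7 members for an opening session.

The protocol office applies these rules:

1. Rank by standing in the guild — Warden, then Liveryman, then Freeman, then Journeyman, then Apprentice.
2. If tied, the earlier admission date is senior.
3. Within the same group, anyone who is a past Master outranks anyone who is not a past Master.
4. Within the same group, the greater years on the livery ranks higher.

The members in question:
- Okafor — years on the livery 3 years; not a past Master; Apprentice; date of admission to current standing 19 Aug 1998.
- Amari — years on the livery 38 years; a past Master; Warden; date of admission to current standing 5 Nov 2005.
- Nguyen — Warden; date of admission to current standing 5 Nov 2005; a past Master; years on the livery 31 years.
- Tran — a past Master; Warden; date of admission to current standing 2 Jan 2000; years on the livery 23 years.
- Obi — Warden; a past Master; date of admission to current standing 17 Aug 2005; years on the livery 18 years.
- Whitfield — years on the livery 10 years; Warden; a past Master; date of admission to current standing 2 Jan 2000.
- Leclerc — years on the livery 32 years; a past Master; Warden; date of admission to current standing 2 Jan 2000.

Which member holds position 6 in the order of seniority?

Nguyen

By standing in the guild: Leclerc, Tran, Whitfield, Obi, Amari and Nguyen (Warden); then Okafor (Apprentice).
Among Leclerc, Tran, Whitfield, Obi, Amari and Nguyen, by date of admission to current standing (earlier first): Leclerc, Tran and Whitfield (2 Jan 2000) before Obi (17 Aug 2005) before Amari and Nguyen (5 Nov 2005).
Leclerc, Tran and Whitfield are each a past Master, so the next rule applies.
Among Leclerc, Tran and Whitfield, by years on the livery (higher first): Leclerc (32 years) before Tran (23 years) before Whitfield (10 years).
Amari and Nguyen are each a past Master, so the next rule applies.
Among Amari and Nguyen, by years on the livery (higher first): Amari (38 years) before Nguyen (31 years).
Order: Leclerc, Tran, Whitfield, Obi, Amari, Nguyen, Okafor.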